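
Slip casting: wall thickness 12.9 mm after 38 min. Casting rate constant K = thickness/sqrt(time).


K = 12.9 / sqrt(38) = 12.9 / 6.1644 = 2.093 mm/min^0.5

2.093


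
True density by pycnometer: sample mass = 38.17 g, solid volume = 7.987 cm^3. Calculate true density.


TD = 38.17 / 7.987 = 4.779 g/cm^3

4.779


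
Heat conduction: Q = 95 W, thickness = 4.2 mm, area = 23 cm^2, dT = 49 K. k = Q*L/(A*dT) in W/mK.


k = 95*4.2/1000/(23/10000*49) = 3.54 W/mK

3.54


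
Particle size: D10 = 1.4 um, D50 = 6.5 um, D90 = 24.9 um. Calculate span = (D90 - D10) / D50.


Span = (24.9 - 1.4) / 6.5 = 23.5 / 6.5 = 3.615

3.615


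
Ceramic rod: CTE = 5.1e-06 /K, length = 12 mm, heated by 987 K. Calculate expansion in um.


dL = 5.1e-06 * 12 * 987 * 1000 = 60.404 um

60.404


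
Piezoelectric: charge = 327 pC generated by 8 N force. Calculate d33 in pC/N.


d33 = 327 / 8 = 40.9 pC/N

40.9


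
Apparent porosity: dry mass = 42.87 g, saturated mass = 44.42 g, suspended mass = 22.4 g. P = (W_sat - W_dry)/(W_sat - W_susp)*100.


P = (44.42 - 42.87) / (44.42 - 22.4) * 100 = 1.55 / 22.02 * 100 = 7.0%

7.0


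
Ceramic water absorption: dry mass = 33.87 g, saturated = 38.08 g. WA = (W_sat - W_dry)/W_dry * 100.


WA = (38.08 - 33.87) / 33.87 * 100 = 12.43%

12.43


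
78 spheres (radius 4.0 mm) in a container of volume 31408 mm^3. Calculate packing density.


V_sphere = 4/3*pi*4.0^3 = 268.0826 mm^3
Total V = 78*268.0826 = 20910.4428 mm^3
PD = 20910.4428 / 31408 = 0.666

0.666


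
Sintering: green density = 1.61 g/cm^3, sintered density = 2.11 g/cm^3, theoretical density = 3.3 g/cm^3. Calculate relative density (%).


Relative = 2.11 / 3.3 * 100 = 63.9%

63.9


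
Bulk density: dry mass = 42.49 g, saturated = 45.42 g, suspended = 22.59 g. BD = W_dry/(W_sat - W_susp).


BD = 42.49 / (45.42 - 22.59) = 42.49 / 22.83 = 1.861 g/cm^3

1.861


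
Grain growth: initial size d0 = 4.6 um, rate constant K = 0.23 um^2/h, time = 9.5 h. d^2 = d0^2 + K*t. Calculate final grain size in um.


d^2 = 4.6^2 + 0.23*9.5 = 23.345
d = sqrt(23.345) = 4.83 um

4.83


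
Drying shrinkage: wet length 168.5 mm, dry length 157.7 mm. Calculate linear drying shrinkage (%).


DS = (168.5 - 157.7) / 168.5 * 100 = 6.41%

6.41


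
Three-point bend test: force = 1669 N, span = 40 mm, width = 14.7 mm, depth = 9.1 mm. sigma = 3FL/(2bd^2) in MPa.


sigma = 3*1669*40/(2*14.7*9.1^2) = 82.3 MPa

82.3


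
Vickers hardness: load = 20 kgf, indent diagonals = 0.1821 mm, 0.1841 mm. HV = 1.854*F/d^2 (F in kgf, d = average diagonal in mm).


d_avg = (0.1821+0.1841)/2 = 0.1831 mm
HV = 1.854*20/0.1831^2 = 1106

1106


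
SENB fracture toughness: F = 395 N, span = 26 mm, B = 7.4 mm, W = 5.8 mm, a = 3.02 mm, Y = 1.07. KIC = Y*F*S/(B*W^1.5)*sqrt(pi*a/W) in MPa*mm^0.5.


KIC = 1.07*395*26/(7.4*5.8^1.5)*sqrt(pi*3.02/5.8) = 135.97

135.97


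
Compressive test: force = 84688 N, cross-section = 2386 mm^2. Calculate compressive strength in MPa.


CS = 84688 / 2386 = 35.5 MPa

35.5


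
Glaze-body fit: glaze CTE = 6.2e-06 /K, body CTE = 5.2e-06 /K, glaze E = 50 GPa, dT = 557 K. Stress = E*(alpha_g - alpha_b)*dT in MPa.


Stress = 50*1000*(6.2e-06 - 5.2e-06)*557 = 27.9 MPa

27.9


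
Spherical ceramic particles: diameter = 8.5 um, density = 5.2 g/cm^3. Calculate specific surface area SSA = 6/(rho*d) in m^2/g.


SSA = 6 / (5.2 * 8.5) = 0.136 m^2/g

0.136


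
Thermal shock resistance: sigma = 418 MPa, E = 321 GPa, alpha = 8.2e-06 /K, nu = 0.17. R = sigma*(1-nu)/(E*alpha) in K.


R = 418*(1-0.17)/(321*1000*8.2e-06) = 132 K

132


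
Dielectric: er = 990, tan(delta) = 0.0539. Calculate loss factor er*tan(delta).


Loss = 990 * 0.0539 = 53.361

53.361


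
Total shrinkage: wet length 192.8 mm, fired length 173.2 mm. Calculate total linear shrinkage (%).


TS = (192.8 - 173.2) / 192.8 * 100 = 10.17%

10.17


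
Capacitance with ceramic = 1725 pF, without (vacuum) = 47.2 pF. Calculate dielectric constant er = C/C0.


er = 1725 / 47.2 = 36.55

36.55


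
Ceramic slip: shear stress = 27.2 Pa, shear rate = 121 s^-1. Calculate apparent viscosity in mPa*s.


eta = tau/gamma * 1000 = 27.2/121 * 1000 = 224.8 mPa*s

224.8


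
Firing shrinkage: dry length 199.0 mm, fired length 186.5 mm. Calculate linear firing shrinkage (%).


FS = (199.0 - 186.5) / 199.0 * 100 = 6.28%

6.28


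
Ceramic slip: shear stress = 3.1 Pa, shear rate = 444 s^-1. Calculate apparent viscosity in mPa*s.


eta = tau/gamma * 1000 = 3.1/444 * 1000 = 7.0 mPa*s

7.0


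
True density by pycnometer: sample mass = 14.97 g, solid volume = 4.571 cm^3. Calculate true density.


TD = 14.97 / 4.571 = 3.275 g/cm^3

3.275


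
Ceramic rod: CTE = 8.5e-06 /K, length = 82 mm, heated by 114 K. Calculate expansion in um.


dL = 8.5e-06 * 82 * 114 * 1000 = 79.458 um

79.458


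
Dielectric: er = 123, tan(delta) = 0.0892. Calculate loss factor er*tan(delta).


Loss = 123 * 0.0892 = 10.972

10.972


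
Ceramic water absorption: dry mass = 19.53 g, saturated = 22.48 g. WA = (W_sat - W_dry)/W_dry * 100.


WA = (22.48 - 19.53) / 19.53 * 100 = 15.1%

15.1


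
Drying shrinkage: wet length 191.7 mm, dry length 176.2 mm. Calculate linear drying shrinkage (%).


DS = (191.7 - 176.2) / 191.7 * 100 = 8.09%

8.09


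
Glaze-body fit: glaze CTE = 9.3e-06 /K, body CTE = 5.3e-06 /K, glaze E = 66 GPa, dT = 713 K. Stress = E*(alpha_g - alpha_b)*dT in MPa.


Stress = 66*1000*(9.3e-06 - 5.3e-06)*713 = 188.2 MPa

188.2


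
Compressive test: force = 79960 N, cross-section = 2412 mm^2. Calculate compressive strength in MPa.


CS = 79960 / 2412 = 33.2 MPa

33.2


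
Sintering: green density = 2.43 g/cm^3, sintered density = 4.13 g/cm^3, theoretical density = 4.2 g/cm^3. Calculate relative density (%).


Relative = 4.13 / 4.2 * 100 = 98.3%

98.3


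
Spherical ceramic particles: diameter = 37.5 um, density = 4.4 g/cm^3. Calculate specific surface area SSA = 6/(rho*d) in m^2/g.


SSA = 6 / (4.4 * 37.5) = 0.036 m^2/g

0.036


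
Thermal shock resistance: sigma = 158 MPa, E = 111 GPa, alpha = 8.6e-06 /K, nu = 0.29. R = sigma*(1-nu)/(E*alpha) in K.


R = 158*(1-0.29)/(111*1000*8.6e-06) = 118 K

118


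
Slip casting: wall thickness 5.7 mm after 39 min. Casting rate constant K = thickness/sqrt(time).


K = 5.7 / sqrt(39) = 5.7 / 6.245 = 0.913 mm/min^0.5

0.913


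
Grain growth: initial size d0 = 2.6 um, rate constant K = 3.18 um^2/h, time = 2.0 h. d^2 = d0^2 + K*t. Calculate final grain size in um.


d^2 = 2.6^2 + 3.18*2.0 = 13.12
d = sqrt(13.12) = 3.62 um

3.62


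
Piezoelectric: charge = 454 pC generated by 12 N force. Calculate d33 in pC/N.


d33 = 454 / 12 = 37.8 pC/N

37.8


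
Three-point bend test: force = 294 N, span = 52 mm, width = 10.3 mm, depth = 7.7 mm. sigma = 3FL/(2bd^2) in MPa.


sigma = 3*294*52/(2*10.3*7.7^2) = 37.6 MPa

37.6


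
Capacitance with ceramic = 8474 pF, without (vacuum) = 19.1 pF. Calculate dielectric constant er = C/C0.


er = 8474 / 19.1 = 443.66

443.66


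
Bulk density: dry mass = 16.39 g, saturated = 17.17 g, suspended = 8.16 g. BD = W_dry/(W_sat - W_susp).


BD = 16.39 / (17.17 - 8.16) = 16.39 / 9.01 = 1.819 g/cm^3

1.819


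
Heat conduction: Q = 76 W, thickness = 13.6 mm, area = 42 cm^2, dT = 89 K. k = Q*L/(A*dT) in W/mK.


k = 76*13.6/1000/(42/10000*89) = 2.77 W/mK

2.77


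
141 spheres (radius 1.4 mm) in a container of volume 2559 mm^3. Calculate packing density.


V_sphere = 4/3*pi*1.4^3 = 11.494 mm^3
Total V = 141*11.494 = 1620.654 mm^3
PD = 1620.654 / 2559 = 0.633

0.633


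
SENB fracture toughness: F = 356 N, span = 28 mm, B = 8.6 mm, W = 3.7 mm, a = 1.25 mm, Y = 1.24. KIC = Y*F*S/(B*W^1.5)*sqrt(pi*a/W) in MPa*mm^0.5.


KIC = 1.24*356*28/(8.6*3.7^1.5)*sqrt(pi*1.25/3.7) = 208.05

208.05


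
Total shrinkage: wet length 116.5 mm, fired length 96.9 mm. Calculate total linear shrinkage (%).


TS = (116.5 - 96.9) / 116.5 * 100 = 16.82%

16.82


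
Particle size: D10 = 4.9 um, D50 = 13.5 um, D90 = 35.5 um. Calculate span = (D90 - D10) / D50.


Span = (35.5 - 4.9) / 13.5 = 30.6 / 13.5 = 2.267

2.267


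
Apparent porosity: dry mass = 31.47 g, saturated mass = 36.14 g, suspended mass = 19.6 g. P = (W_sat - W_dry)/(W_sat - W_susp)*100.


P = (36.14 - 31.47) / (36.14 - 19.6) * 100 = 4.67 / 16.54 * 100 = 28.2%

28.2


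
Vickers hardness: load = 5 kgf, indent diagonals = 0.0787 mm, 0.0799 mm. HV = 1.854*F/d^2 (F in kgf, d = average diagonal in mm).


d_avg = (0.0787+0.0799)/2 = 0.0793 mm
HV = 1.854*5/0.0793^2 = 1474

1474


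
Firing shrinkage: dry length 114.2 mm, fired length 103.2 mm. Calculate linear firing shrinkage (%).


FS = (114.2 - 103.2) / 114.2 * 100 = 9.63%

9.63


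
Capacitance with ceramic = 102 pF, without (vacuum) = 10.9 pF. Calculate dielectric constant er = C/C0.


er = 102 / 10.9 = 9.36

9.36


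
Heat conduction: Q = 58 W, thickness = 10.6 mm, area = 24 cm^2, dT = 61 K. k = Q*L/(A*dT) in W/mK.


k = 58*10.6/1000/(24/10000*61) = 4.2 W/mK

4.2


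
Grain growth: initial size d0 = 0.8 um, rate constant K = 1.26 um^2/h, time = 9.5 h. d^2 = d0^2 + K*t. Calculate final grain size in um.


d^2 = 0.8^2 + 1.26*9.5 = 12.61
d = sqrt(12.61) = 3.55 um

3.55


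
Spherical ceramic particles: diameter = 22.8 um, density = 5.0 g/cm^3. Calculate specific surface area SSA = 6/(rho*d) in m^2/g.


SSA = 6 / (5.0 * 22.8) = 0.053 m^2/g

0.053


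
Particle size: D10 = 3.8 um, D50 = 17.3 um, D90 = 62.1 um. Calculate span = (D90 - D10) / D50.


Span = (62.1 - 3.8) / 17.3 = 58.3 / 17.3 = 3.37

3.37


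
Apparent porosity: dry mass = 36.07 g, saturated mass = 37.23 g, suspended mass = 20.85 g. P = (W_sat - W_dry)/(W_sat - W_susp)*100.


P = (37.23 - 36.07) / (37.23 - 20.85) * 100 = 1.16 / 16.38 * 100 = 7.1%

7.1


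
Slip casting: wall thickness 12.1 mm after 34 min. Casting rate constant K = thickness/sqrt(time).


K = 12.1 / sqrt(34) = 12.1 / 5.831 = 2.075 mm/min^0.5

2.075


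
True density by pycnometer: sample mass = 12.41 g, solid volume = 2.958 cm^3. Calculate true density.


TD = 12.41 / 2.958 = 4.195 g/cm^3

4.195


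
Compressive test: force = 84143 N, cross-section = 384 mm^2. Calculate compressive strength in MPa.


CS = 84143 / 384 = 219.1 MPa

219.1


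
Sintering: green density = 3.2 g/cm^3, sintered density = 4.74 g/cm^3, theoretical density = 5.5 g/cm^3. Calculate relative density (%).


Relative = 4.74 / 5.5 * 100 = 86.2%

86.2


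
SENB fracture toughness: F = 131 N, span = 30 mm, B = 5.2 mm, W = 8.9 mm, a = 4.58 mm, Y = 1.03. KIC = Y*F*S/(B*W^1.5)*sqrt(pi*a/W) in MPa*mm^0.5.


KIC = 1.03*131*30/(5.2*8.9^1.5)*sqrt(pi*4.58/8.9) = 37.28

37.28


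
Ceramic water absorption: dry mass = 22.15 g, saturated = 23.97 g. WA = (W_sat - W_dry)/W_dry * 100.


WA = (23.97 - 22.15) / 22.15 * 100 = 8.22%

8.22


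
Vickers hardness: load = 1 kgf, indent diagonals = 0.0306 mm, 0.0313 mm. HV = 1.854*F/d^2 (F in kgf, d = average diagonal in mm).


d_avg = (0.0306+0.0313)/2 = 0.03095 mm
HV = 1.854*1/0.03095^2 = 1935

1935


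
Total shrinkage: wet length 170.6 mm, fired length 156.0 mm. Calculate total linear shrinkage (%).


TS = (170.6 - 156.0) / 170.6 * 100 = 8.56%

8.56


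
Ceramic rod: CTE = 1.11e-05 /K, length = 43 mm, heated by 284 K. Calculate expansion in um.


dL = 1.11e-05 * 43 * 284 * 1000 = 135.553 um

135.553


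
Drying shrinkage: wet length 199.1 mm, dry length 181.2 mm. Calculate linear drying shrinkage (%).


DS = (199.1 - 181.2) / 199.1 * 100 = 8.99%

8.99


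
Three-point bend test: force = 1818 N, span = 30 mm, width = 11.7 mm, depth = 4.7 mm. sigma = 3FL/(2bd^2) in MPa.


sigma = 3*1818*30/(2*11.7*4.7^2) = 316.5 MPa

316.5


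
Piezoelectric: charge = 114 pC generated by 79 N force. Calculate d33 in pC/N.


d33 = 114 / 79 = 1.4 pC/N

1.4


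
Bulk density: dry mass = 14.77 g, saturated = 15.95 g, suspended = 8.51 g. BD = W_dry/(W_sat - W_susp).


BD = 14.77 / (15.95 - 8.51) = 14.77 / 7.44 = 1.985 g/cm^3

1.985


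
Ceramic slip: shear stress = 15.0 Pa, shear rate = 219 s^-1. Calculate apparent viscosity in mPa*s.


eta = tau/gamma * 1000 = 15.0/219 * 1000 = 68.5 mPa*s

68.5


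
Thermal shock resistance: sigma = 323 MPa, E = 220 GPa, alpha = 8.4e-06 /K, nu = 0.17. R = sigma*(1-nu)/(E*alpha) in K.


R = 323*(1-0.17)/(220*1000*8.4e-06) = 145 K

145


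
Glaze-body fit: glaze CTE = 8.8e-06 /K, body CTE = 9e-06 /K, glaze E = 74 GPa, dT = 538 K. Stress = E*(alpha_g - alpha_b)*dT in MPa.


Stress = 74*1000*(8.8e-06 - 9e-06)*538 = -8.0 MPa

-8.0


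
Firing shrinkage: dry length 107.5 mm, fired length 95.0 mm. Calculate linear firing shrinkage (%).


FS = (107.5 - 95.0) / 107.5 * 100 = 11.63%

11.63


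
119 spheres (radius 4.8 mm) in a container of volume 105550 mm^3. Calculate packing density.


V_sphere = 4/3*pi*4.8^3 = 463.2467 mm^3
Total V = 119*463.2467 = 55126.3573 mm^3
PD = 55126.3573 / 105550 = 0.522

0.522


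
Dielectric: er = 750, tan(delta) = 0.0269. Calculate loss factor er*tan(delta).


Loss = 750 * 0.0269 = 20.175

20.175


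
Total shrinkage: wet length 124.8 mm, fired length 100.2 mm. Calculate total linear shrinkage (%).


TS = (124.8 - 100.2) / 124.8 * 100 = 19.71%

19.71


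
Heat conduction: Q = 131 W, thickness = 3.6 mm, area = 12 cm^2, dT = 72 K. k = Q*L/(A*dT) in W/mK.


k = 131*3.6/1000/(12/10000*72) = 5.46 W/mK

5.46


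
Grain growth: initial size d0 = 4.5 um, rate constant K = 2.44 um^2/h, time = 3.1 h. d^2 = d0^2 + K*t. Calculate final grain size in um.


d^2 = 4.5^2 + 2.44*3.1 = 27.814
d = sqrt(27.814) = 5.27 um

5.27


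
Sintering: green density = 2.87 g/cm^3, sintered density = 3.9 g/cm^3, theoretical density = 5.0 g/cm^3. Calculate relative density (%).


Relative = 3.9 / 5.0 * 100 = 78.0%

78.0


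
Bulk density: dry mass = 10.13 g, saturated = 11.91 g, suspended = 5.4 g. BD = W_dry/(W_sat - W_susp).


BD = 10.13 / (11.91 - 5.4) = 10.13 / 6.51 = 1.556 g/cm^3

1.556


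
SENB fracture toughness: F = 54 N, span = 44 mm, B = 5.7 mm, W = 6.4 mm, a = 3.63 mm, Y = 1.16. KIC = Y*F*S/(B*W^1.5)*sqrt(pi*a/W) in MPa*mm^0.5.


KIC = 1.16*54*44/(5.7*6.4^1.5)*sqrt(pi*3.63/6.4) = 39.87

39.87


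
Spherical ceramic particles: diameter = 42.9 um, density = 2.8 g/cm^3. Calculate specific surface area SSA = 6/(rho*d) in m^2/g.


SSA = 6 / (2.8 * 42.9) = 0.05 m^2/g

0.05


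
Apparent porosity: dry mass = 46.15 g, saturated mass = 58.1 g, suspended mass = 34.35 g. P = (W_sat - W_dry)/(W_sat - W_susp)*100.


P = (58.1 - 46.15) / (58.1 - 34.35) * 100 = 11.95 / 23.75 * 100 = 50.3%

50.3


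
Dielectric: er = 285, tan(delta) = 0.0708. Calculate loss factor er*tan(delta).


Loss = 285 * 0.0708 = 20.178

20.178


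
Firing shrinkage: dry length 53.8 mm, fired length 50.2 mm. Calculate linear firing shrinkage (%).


FS = (53.8 - 50.2) / 53.8 * 100 = 6.69%

6.69


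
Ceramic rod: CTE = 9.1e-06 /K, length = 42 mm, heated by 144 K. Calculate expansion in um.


dL = 9.1e-06 * 42 * 144 * 1000 = 55.037 um

55.037


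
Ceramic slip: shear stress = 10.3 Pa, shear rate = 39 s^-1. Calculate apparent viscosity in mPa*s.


eta = tau/gamma * 1000 = 10.3/39 * 1000 = 264.1 mPa*s

264.1


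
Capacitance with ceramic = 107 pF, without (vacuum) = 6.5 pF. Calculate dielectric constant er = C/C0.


er = 107 / 6.5 = 16.46

16.46


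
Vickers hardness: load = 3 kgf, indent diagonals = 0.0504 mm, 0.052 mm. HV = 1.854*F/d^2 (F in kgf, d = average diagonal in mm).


d_avg = (0.0504+0.052)/2 = 0.0512 mm
HV = 1.854*3/0.0512^2 = 2122

2122


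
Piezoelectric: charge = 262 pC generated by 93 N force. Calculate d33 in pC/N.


d33 = 262 / 93 = 2.8 pC/N

2.8


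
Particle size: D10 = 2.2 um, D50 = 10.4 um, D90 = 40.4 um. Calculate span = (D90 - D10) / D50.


Span = (40.4 - 2.2) / 10.4 = 38.2 / 10.4 = 3.673

3.673


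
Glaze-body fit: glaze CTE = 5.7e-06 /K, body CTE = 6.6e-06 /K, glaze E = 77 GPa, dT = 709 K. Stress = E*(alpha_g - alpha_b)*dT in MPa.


Stress = 77*1000*(5.7e-06 - 6.6e-06)*709 = -49.1 MPa

-49.1


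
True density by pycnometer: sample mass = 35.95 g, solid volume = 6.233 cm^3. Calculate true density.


TD = 35.95 / 6.233 = 5.768 g/cm^3

5.768


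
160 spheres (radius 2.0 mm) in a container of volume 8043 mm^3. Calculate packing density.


V_sphere = 4/3*pi*2.0^3 = 33.5103 mm^3
Total V = 160*33.5103 = 5361.648 mm^3
PD = 5361.648 / 8043 = 0.667

0.667


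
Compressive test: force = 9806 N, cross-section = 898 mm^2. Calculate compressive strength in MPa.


CS = 9806 / 898 = 10.9 MPa

10.9


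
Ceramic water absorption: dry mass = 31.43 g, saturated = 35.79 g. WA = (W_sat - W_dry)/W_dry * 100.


WA = (35.79 - 31.43) / 31.43 * 100 = 13.87%

13.87


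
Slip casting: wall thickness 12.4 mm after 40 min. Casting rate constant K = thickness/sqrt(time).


K = 12.4 / sqrt(40) = 12.4 / 6.3246 = 1.961 mm/min^0.5

1.961


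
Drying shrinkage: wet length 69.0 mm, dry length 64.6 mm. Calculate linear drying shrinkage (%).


DS = (69.0 - 64.6) / 69.0 * 100 = 6.38%

6.38


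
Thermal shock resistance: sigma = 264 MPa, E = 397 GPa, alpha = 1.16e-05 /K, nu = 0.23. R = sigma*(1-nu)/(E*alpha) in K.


R = 264*(1-0.23)/(397*1000*1.16e-05) = 44 K

44


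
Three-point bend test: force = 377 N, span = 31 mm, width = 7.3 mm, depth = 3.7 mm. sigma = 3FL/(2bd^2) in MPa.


sigma = 3*377*31/(2*7.3*3.7^2) = 175.4 MPa

175.4


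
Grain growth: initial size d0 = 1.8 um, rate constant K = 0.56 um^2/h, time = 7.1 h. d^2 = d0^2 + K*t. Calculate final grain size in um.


d^2 = 1.8^2 + 0.56*7.1 = 7.216
d = sqrt(7.216) = 2.69 um

2.69


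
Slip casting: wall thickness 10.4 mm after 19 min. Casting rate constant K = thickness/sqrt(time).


K = 10.4 / sqrt(19) = 10.4 / 4.3589 = 2.386 mm/min^0.5

2.386


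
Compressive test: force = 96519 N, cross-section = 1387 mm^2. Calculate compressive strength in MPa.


CS = 96519 / 1387 = 69.6 MPa

69.6


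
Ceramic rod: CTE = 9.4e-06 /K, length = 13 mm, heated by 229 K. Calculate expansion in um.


dL = 9.4e-06 * 13 * 229 * 1000 = 27.984 um

27.984


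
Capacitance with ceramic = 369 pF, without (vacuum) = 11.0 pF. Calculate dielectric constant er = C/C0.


er = 369 / 11.0 = 33.55

33.55


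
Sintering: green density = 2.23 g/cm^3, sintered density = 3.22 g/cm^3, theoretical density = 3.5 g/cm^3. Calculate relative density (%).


Relative = 3.22 / 3.5 * 100 = 92.0%

92.0


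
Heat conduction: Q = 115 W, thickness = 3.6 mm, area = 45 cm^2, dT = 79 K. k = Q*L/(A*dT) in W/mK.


k = 115*3.6/1000/(45/10000*79) = 1.16 W/mK

1.16


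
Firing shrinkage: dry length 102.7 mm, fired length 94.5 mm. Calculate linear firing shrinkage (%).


FS = (102.7 - 94.5) / 102.7 * 100 = 7.98%

7.98


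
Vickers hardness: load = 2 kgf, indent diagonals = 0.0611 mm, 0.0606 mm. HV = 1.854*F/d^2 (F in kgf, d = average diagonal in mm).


d_avg = (0.0611+0.0606)/2 = 0.06085 mm
HV = 1.854*2/0.06085^2 = 1001

1001


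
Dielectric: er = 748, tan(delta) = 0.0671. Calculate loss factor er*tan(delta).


Loss = 748 * 0.0671 = 50.191

50.191


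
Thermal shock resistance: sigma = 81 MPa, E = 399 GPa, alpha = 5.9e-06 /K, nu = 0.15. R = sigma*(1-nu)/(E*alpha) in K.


R = 81*(1-0.15)/(399*1000*5.9e-06) = 29 K

29


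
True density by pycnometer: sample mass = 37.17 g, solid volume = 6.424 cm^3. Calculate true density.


TD = 37.17 / 6.424 = 5.786 g/cm^3

5.786


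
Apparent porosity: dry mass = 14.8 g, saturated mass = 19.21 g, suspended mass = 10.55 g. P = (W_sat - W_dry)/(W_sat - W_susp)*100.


P = (19.21 - 14.8) / (19.21 - 10.55) * 100 = 4.41 / 8.66 * 100 = 50.9%

50.9


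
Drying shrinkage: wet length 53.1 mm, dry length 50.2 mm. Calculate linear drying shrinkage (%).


DS = (53.1 - 50.2) / 53.1 * 100 = 5.46%

5.46


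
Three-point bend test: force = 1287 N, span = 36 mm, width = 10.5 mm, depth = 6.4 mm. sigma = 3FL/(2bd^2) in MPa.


sigma = 3*1287*36/(2*10.5*6.4^2) = 161.6 MPa

161.6


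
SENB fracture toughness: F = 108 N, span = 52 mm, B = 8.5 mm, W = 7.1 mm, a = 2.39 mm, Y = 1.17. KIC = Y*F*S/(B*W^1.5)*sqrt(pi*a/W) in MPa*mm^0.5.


KIC = 1.17*108*52/(8.5*7.1^1.5)*sqrt(pi*2.39/7.1) = 42.02

42.02


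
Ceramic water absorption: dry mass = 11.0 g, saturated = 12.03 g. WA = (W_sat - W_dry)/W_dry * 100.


WA = (12.03 - 11.0) / 11.0 * 100 = 9.36%

9.36


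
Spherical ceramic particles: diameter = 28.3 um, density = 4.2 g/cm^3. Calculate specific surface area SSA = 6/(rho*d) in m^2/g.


SSA = 6 / (4.2 * 28.3) = 0.05 m^2/g

0.05


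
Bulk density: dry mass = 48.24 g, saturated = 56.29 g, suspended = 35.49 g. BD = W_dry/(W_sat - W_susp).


BD = 48.24 / (56.29 - 35.49) = 48.24 / 20.8 = 2.319 g/cm^3

2.319


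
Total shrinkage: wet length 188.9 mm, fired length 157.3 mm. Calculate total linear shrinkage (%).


TS = (188.9 - 157.3) / 188.9 * 100 = 16.73%

16.73


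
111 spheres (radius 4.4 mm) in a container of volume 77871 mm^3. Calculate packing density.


V_sphere = 4/3*pi*4.4^3 = 356.8179 mm^3
Total V = 111*356.8179 = 39606.7869 mm^3
PD = 39606.7869 / 77871 = 0.509

0.509


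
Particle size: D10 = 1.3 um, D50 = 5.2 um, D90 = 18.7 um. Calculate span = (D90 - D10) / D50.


Span = (18.7 - 1.3) / 5.2 = 17.4 / 5.2 = 3.346

3.346


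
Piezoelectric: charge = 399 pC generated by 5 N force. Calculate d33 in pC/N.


d33 = 399 / 5 = 79.8 pC/N

79.8


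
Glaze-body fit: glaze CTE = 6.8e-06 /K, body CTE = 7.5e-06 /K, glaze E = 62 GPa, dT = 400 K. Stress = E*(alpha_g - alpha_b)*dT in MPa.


Stress = 62*1000*(6.8e-06 - 7.5e-06)*400 = -17.4 MPa

-17.4


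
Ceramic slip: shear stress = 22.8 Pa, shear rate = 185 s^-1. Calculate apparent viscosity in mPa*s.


eta = tau/gamma * 1000 = 22.8/185 * 1000 = 123.2 mPa*s

123.2


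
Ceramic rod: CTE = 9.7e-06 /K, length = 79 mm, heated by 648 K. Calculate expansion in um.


dL = 9.7e-06 * 79 * 648 * 1000 = 496.562 um

496.562


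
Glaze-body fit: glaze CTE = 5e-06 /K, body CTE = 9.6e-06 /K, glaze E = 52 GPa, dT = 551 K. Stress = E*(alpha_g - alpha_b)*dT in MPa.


Stress = 52*1000*(5e-06 - 9.6e-06)*551 = -131.8 MPa

-131.8


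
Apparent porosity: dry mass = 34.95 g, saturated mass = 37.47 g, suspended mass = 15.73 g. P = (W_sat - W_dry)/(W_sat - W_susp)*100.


P = (37.47 - 34.95) / (37.47 - 15.73) * 100 = 2.52 / 21.74 * 100 = 11.6%

11.6


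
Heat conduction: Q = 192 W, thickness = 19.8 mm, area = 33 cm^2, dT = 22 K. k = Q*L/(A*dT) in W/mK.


k = 192*19.8/1000/(33/10000*22) = 52.36 W/mK

52.36


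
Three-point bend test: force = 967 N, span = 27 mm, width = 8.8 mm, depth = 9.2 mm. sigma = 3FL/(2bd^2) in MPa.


sigma = 3*967*27/(2*8.8*9.2^2) = 52.6 MPa

52.6


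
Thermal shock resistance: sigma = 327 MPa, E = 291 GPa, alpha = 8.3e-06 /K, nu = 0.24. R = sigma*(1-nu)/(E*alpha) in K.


R = 327*(1-0.24)/(291*1000*8.3e-06) = 103 K

103


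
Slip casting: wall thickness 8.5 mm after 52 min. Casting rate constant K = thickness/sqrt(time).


K = 8.5 / sqrt(52) = 8.5 / 7.2111 = 1.179 mm/min^0.5

1.179


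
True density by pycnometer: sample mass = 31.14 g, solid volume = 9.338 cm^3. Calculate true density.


TD = 31.14 / 9.338 = 3.335 g/cm^3

3.335


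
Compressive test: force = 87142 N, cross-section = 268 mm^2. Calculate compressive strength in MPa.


CS = 87142 / 268 = 325.2 MPa

325.2


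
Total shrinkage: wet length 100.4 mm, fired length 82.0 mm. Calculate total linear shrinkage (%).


TS = (100.4 - 82.0) / 100.4 * 100 = 18.33%

18.33


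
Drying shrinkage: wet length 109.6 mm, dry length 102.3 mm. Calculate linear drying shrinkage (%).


DS = (109.6 - 102.3) / 109.6 * 100 = 6.66%

6.66


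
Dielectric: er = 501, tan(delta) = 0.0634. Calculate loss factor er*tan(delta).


Loss = 501 * 0.0634 = 31.763

31.763


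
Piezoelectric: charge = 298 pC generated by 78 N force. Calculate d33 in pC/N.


d33 = 298 / 78 = 3.8 pC/N

3.8


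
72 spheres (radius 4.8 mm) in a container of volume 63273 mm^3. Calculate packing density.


V_sphere = 4/3*pi*4.8^3 = 463.2467 mm^3
Total V = 72*463.2467 = 33353.7624 mm^3
PD = 33353.7624 / 63273 = 0.527

0.527


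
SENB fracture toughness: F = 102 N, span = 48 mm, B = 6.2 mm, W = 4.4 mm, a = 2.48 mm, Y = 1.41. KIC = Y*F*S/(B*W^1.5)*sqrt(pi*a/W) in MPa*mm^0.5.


KIC = 1.41*102*48/(6.2*4.4^1.5)*sqrt(pi*2.48/4.4) = 160.53

160.53


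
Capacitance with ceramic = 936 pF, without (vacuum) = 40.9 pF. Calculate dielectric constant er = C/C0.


er = 936 / 40.9 = 22.89

22.89


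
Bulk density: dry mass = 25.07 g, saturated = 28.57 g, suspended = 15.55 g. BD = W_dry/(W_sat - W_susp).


BD = 25.07 / (28.57 - 15.55) = 25.07 / 13.02 = 1.925 g/cm^3

1.925


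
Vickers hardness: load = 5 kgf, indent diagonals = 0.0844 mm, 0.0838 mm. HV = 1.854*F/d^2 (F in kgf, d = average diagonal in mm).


d_avg = (0.0844+0.0838)/2 = 0.0841 mm
HV = 1.854*5/0.0841^2 = 1311

1311


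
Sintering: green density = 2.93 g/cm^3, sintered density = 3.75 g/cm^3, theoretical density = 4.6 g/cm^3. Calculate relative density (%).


Relative = 3.75 / 4.6 * 100 = 81.5%

81.5


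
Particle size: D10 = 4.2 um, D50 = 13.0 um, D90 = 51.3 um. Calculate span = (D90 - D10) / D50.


Span = (51.3 - 4.2) / 13.0 = 47.1 / 13.0 = 3.623

3.623


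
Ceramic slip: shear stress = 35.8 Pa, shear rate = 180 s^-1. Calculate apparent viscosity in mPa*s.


eta = tau/gamma * 1000 = 35.8/180 * 1000 = 198.9 mPa*s

198.9


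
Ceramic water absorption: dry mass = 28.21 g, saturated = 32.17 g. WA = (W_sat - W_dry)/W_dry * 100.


WA = (32.17 - 28.21) / 28.21 * 100 = 14.04%

14.04


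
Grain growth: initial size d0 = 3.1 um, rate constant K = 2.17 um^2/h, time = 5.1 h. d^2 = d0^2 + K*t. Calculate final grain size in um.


d^2 = 3.1^2 + 2.17*5.1 = 20.677
d = sqrt(20.677) = 4.55 um

4.55


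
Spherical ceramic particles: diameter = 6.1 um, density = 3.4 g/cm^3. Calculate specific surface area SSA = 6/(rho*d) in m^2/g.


SSA = 6 / (3.4 * 6.1) = 0.289 m^2/g

0.289


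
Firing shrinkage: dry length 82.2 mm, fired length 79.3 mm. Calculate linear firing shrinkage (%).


FS = (82.2 - 79.3) / 82.2 * 100 = 3.53%

3.53


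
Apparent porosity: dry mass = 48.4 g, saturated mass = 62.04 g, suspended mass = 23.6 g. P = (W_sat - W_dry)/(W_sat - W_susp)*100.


P = (62.04 - 48.4) / (62.04 - 23.6) * 100 = 13.64 / 38.44 * 100 = 35.5%

35.5


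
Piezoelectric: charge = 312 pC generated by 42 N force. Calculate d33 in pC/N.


d33 = 312 / 42 = 7.4 pC/N

7.4


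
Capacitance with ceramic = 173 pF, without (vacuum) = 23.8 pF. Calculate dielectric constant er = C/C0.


er = 173 / 23.8 = 7.27

7.27


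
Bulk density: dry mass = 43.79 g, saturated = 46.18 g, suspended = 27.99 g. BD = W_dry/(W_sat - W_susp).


BD = 43.79 / (46.18 - 27.99) = 43.79 / 18.19 = 2.407 g/cm^3

2.407


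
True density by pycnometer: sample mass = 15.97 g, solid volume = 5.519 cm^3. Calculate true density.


TD = 15.97 / 5.519 = 2.894 g/cm^3

2.894


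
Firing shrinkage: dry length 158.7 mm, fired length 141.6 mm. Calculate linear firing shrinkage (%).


FS = (158.7 - 141.6) / 158.7 * 100 = 10.78%

10.78


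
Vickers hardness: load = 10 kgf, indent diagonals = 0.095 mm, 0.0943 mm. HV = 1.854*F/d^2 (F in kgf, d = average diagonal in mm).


d_avg = (0.095+0.0943)/2 = 0.09465 mm
HV = 1.854*10/0.09465^2 = 2070

2070


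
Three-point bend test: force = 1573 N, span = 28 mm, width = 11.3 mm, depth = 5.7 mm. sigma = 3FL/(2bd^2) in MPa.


sigma = 3*1573*28/(2*11.3*5.7^2) = 179.9 MPa

179.9


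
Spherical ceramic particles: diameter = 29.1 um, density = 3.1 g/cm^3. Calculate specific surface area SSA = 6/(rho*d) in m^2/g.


SSA = 6 / (3.1 * 29.1) = 0.067 m^2/g

0.067


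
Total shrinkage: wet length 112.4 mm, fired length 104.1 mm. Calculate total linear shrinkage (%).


TS = (112.4 - 104.1) / 112.4 * 100 = 7.38%

7.38


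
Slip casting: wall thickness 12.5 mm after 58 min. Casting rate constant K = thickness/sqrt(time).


K = 12.5 / sqrt(58) = 12.5 / 7.6158 = 1.641 mm/min^0.5

1.641


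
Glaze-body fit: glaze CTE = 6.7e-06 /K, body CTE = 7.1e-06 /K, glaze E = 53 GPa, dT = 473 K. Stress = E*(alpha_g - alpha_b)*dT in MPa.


Stress = 53*1000*(6.7e-06 - 7.1e-06)*473 = -10.0 MPa

-10.0


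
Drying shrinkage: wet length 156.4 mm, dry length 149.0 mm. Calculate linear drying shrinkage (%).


DS = (156.4 - 149.0) / 156.4 * 100 = 4.73%

4.73


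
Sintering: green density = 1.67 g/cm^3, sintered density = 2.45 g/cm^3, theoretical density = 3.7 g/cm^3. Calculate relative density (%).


Relative = 2.45 / 3.7 * 100 = 66.2%

66.2


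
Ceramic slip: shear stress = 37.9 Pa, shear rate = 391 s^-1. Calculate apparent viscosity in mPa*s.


eta = tau/gamma * 1000 = 37.9/391 * 1000 = 96.9 mPa*s

96.9


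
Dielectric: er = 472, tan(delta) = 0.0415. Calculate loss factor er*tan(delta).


Loss = 472 * 0.0415 = 19.588

19.588


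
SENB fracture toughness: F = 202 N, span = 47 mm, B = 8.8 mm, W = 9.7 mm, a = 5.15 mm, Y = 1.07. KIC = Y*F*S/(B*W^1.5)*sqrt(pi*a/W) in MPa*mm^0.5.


KIC = 1.07*202*47/(8.8*9.7^1.5)*sqrt(pi*5.15/9.7) = 49.35

49.35


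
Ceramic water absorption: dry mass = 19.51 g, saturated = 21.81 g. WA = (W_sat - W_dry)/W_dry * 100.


WA = (21.81 - 19.51) / 19.51 * 100 = 11.79%

11.79


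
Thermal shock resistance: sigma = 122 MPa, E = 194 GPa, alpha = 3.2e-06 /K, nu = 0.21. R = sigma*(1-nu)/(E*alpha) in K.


R = 122*(1-0.21)/(194*1000*3.2e-06) = 155 K

155


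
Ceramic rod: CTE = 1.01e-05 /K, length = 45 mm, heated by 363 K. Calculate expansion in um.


dL = 1.01e-05 * 45 * 363 * 1000 = 164.984 um

164.984


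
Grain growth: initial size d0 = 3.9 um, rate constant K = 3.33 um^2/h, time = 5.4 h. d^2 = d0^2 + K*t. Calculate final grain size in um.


d^2 = 3.9^2 + 3.33*5.4 = 33.192
d = sqrt(33.192) = 5.76 um

5.76


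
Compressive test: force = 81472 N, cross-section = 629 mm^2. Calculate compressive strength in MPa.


CS = 81472 / 629 = 129.5 MPa

129.5


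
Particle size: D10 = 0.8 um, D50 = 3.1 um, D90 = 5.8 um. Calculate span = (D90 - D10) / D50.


Span = (5.8 - 0.8) / 3.1 = 5.0 / 3.1 = 1.613

1.613


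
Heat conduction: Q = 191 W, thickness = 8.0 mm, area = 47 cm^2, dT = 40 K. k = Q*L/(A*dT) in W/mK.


k = 191*8.0/1000/(47/10000*40) = 8.13 W/mK

8.13


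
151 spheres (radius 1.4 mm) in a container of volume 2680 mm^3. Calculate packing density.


V_sphere = 4/3*pi*1.4^3 = 11.494 mm^3
Total V = 151*11.494 = 1735.594 mm^3
PD = 1735.594 / 2680 = 0.648

0.648


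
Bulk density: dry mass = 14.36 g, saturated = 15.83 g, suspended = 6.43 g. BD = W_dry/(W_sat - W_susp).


BD = 14.36 / (15.83 - 6.43) = 14.36 / 9.4 = 1.528 g/cm^3

1.528


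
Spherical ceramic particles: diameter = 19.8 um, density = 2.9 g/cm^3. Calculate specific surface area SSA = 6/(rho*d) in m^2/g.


SSA = 6 / (2.9 * 19.8) = 0.104 m^2/g

0.104


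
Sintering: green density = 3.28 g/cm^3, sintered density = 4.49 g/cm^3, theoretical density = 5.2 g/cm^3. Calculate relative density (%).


Relative = 4.49 / 5.2 * 100 = 86.3%

86.3


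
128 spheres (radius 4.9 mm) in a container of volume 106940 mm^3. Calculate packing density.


V_sphere = 4/3*pi*4.9^3 = 492.807 mm^3
Total V = 128*492.807 = 63079.296 mm^3
PD = 63079.296 / 106940 = 0.59

0.59


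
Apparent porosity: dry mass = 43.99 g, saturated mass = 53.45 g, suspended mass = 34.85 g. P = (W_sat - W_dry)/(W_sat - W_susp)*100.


P = (53.45 - 43.99) / (53.45 - 34.85) * 100 = 9.46 / 18.6 * 100 = 50.9%

50.9


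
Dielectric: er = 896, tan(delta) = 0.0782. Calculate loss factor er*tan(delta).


Loss = 896 * 0.0782 = 70.067

70.067


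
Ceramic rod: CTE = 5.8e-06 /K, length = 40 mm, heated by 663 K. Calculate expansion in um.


dL = 5.8e-06 * 40 * 663 * 1000 = 153.816 um

153.816


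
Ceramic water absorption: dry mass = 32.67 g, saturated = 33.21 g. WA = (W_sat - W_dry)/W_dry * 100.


WA = (33.21 - 32.67) / 32.67 * 100 = 1.65%

1.65


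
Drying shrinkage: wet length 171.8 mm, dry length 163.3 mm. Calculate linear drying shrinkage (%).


DS = (171.8 - 163.3) / 171.8 * 100 = 4.95%

4.95


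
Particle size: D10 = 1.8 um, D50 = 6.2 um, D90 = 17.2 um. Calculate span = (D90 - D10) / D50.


Span = (17.2 - 1.8) / 6.2 = 15.4 / 6.2 = 2.484

2.484


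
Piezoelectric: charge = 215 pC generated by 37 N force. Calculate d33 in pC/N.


d33 = 215 / 37 = 5.8 pC/N

5.8


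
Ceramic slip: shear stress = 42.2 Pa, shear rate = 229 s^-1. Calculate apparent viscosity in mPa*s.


eta = tau/gamma * 1000 = 42.2/229 * 1000 = 184.3 mPa*s

184.3


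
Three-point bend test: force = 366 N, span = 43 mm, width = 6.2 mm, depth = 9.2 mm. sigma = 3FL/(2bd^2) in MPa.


sigma = 3*366*43/(2*6.2*9.2^2) = 45.0 MPa

45.0


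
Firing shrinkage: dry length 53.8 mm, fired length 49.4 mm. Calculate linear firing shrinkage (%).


FS = (53.8 - 49.4) / 53.8 * 100 = 8.18%

8.18


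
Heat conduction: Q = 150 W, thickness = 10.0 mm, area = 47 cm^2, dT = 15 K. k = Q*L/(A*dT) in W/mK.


k = 150*10.0/1000/(47/10000*15) = 21.28 W/mK

21.28


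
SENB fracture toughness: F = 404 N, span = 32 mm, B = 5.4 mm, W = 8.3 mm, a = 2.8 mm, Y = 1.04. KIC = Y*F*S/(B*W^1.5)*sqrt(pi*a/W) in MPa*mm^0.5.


KIC = 1.04*404*32/(5.4*8.3^1.5)*sqrt(pi*2.8/8.3) = 107.19

107.19


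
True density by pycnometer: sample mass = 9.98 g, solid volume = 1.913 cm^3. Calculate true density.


TD = 9.98 / 1.913 = 5.217 g/cm^3

5.217


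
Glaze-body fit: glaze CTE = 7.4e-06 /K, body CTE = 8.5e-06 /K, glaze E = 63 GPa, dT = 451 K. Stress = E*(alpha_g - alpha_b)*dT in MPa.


Stress = 63*1000*(7.4e-06 - 8.5e-06)*451 = -31.3 MPa

-31.3


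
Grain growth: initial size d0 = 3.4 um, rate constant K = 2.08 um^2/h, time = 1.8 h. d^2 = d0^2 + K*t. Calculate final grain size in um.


d^2 = 3.4^2 + 2.08*1.8 = 15.304
d = sqrt(15.304) = 3.91 um

3.91


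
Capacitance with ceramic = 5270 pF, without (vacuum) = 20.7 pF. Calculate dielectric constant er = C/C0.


er = 5270 / 20.7 = 254.59

254.59


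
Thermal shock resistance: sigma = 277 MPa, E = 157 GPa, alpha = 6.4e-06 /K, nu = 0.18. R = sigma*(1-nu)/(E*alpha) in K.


R = 277*(1-0.18)/(157*1000*6.4e-06) = 226 K

226


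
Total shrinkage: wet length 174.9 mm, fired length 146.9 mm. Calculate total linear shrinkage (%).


TS = (174.9 - 146.9) / 174.9 * 100 = 16.01%

16.01


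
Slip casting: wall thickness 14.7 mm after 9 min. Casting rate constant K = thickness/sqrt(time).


K = 14.7 / sqrt(9) = 14.7 / 3.0 = 4.9 mm/min^0.5

4.9


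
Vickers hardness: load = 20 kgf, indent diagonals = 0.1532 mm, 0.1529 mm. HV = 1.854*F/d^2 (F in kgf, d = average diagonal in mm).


d_avg = (0.1532+0.1529)/2 = 0.15305 mm
HV = 1.854*20/0.15305^2 = 1583

1583


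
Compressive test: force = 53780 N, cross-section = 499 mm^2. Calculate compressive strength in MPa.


CS = 53780 / 499 = 107.8 MPa

107.8


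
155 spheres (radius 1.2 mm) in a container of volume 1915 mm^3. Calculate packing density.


V_sphere = 4/3*pi*1.2^3 = 7.2382 mm^3
Total V = 155*7.2382 = 1121.921 mm^3
PD = 1121.921 / 1915 = 0.586

0.586


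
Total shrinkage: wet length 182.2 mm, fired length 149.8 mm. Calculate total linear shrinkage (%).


TS = (182.2 - 149.8) / 182.2 * 100 = 17.78%

17.78


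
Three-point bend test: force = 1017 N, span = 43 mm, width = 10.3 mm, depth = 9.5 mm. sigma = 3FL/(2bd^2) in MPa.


sigma = 3*1017*43/(2*10.3*9.5^2) = 70.6 MPa

70.6


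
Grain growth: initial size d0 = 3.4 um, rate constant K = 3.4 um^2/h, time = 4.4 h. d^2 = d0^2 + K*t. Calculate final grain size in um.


d^2 = 3.4^2 + 3.4*4.4 = 26.52
d = sqrt(26.52) = 5.15 um

5.15


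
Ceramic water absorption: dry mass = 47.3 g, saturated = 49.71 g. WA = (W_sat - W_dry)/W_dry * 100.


WA = (49.71 - 47.3) / 47.3 * 100 = 5.1%

5.1


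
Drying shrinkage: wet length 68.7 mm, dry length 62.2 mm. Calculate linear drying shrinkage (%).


DS = (68.7 - 62.2) / 68.7 * 100 = 9.46%

9.46


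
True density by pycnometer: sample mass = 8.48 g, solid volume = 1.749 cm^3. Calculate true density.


TD = 8.48 / 1.749 = 4.848 g/cm^3

4.848


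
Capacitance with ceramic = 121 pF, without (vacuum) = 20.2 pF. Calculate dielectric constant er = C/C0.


er = 121 / 20.2 = 5.99

5.99


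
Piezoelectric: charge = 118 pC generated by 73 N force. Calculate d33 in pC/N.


d33 = 118 / 73 = 1.6 pC/N

1.6


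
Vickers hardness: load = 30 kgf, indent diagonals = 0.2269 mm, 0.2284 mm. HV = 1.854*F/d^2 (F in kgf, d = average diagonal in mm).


d_avg = (0.2269+0.2284)/2 = 0.22765 mm
HV = 1.854*30/0.22765^2 = 1073

1073


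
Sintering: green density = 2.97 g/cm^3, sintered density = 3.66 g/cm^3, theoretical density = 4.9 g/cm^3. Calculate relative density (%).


Relative = 3.66 / 4.9 * 100 = 74.7%

74.7


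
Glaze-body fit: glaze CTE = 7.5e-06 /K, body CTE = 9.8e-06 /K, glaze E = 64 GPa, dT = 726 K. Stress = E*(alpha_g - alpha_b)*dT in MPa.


Stress = 64*1000*(7.5e-06 - 9.8e-06)*726 = -106.9 MPa

-106.9


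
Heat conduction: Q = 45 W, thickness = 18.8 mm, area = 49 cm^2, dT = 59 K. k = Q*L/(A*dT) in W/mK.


k = 45*18.8/1000/(49/10000*59) = 2.93 W/mK

2.93


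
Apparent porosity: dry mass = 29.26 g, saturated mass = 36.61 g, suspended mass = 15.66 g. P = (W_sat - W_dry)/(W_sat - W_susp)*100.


P = (36.61 - 29.26) / (36.61 - 15.66) * 100 = 7.35 / 20.95 * 100 = 35.1%

35.1


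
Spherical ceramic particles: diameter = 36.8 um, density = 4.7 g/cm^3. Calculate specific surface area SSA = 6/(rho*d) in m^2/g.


SSA = 6 / (4.7 * 36.8) = 0.035 m^2/g

0.035


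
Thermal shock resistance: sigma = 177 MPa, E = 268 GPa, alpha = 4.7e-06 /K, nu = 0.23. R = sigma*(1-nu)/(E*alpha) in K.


R = 177*(1-0.23)/(268*1000*4.7e-06) = 108 K

108


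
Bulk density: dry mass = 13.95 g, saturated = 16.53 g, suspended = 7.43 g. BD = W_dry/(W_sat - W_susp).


BD = 13.95 / (16.53 - 7.43) = 13.95 / 9.1 = 1.533 g/cm^3

1.533


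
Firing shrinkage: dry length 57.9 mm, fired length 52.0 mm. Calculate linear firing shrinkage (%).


FS = (57.9 - 52.0) / 57.9 * 100 = 10.19%

10.19


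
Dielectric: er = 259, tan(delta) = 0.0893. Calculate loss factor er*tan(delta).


Loss = 259 * 0.0893 = 23.129

23.129


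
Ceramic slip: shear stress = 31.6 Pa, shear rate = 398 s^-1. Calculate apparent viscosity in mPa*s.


eta = tau/gamma * 1000 = 31.6/398 * 1000 = 79.4 mPa*s

79.4


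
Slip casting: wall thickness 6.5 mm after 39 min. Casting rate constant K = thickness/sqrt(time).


K = 6.5 / sqrt(39) = 6.5 / 6.245 = 1.041 mm/min^0.5

1.041


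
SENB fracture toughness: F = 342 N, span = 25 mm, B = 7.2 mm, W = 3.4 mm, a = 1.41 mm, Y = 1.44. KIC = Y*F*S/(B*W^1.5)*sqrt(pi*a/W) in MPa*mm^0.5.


KIC = 1.44*342*25/(7.2*3.4^1.5)*sqrt(pi*1.41/3.4) = 311.33

311.33


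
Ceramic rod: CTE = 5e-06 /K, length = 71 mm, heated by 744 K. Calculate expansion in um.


dL = 5e-06 * 71 * 744 * 1000 = 264.12 um

264.12


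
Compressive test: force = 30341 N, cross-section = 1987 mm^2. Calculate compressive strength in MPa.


CS = 30341 / 1987 = 15.3 MPa

15.3
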